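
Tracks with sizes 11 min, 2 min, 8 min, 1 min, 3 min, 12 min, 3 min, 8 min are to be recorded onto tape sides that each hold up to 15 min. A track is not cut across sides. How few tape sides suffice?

4

Total = 12 + 11 + 8 + 8 + 3 + 3 + 2 + 1 = 48 min.
Lower bound: ⌈48/15⌉ = 4 tape sides.
A packing using 4 tape sides:
  side 1: 12 + 3 = 15
  side 2: 11 + 3 + 1 = 15
  side 3: 8 + 2 = 10
  side 4: 8 = 8
This matches the lower bound, so 4 is optimal.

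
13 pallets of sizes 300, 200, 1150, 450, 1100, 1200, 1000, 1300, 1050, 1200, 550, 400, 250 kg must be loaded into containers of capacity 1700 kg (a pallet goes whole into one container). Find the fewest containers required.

Total = 1300 + 1200 + 1200 + 1150 + 1100 + 1050 + 1000 + 550 + 450 + 400 + 300 + 250 + 200 = 10150 kg.
Lower bound: ⌈10150/1700⌉ = 6 containers.
Also, 7 pallets each exceed 850 kg, and no two of those can share a container, so at least 7 containers are needed.
A packing using 7 containers:
  container 1: 1300 + 400 = 1700
  container 2: 1200 + 450 = 1650
  container 3: 1200 + 300 + 200 = 1700
  container 4: 1150 + 550 = 1700
  container 5: 1100 + 250 = 1350
  container 6: 1050 = 1050
  container 7: 1000 = 1000
This matches the lower bound, so 7 is optimal.

7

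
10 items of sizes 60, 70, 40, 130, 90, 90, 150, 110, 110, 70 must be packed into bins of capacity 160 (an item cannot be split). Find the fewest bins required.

Total = 150 + 130 + 110 + 110 + 90 + 90 + 70 + 70 + 60 + 40 = 920.
Lower bound: ⌈920/160⌉ = 6 bins.
A packing using 7 bins:
  bin 1: 150 = 150
  bin 2: 130 = 130
  bin 3: 110 + 40 = 150
  bin 4: 110 = 110
  bin 5: 90 + 70 = 160
  bin 6: 90 + 70 = 160
  bin 7: 60 = 60
No arrangement into 6 bins stays within capacity, so 7 is optimal.

7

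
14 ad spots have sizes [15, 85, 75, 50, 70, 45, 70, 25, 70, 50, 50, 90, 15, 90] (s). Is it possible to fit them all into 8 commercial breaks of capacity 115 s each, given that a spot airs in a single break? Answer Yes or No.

No

Total = 800 s; ⌈800/115⌉ = 7.
The bound of 7 does not rule out 8, but exhaustive search shows no assignment into 8 commercial breaks of capacity 115 s exists — the minimum is 9.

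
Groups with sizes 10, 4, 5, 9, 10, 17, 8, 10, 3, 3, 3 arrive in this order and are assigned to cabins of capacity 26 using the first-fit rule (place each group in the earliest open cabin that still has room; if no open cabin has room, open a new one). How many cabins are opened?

4

  10 → cabin 1 (new)  [load 10/26]
  4 → cabin 1  [load 14/26]
  5 → cabin 1  [load 19/26]
  9 → cabin 2 (new)  [load 9/26]
  10 → cabin 2  [load 19/26]
  17 → cabin 3 (new)  [load 17/26]
  8 → cabin 3  [load 25/26]
  10 → cabin 4 (new)  [load 10/26]
  3 → cabin 1  [load 22/26]
  3 → cabin 1  [load 25/26]
  3 → cabin 2  [load 22/26]
4 cabins opened.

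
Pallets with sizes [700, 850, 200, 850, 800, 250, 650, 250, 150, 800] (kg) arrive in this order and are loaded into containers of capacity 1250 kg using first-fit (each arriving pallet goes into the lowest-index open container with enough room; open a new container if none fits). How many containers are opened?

  700 → container 1 (new)  [load 700/1250]
  850 → container 2 (new)  [load 850/1250]
  200 → container 1  [load 900/1250]
  850 → container 3 (new)  [load 850/1250]
  800 → container 4 (new)  [load 800/1250]
  250 → container 1  [load 1150/1250]
  650 → container 5 (new)  [load 650/1250]
  250 → container 2  [load 1100/1250]
  150 → container 2  [load 1250/1250]
  800 → container 6 (new)  [load 800/1250]
6 containers opened.

6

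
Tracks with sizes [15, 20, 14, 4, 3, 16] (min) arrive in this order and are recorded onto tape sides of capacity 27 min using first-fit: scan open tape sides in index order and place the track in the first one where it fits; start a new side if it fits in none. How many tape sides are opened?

4

  15 → side 1 (new)  [load 15/27]
  20 → side 2 (new)  [load 20/27]
  14 → side 3 (new)  [load 14/27]
  4 → side 1  [load 19/27]
  3 → side 1  [load 22/27]
  16 → side 4 (new)  [load 16/27]
4 tape sides opened.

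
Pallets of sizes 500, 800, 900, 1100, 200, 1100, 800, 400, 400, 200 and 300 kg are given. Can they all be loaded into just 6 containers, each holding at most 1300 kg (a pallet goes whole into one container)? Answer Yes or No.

Yes

A valid assignment using 6 containers:
  container 1: 1100 + 200 = 1300
  container 2: 1100 + 200 = 1300
  container 3: 900 + 400 = 1300
  container 4: 800 + 500 = 1300
  container 5: 800 + 400 = 1200
  container 6: 300 = 300
Every load is within 1300 kg, so 6 containers suffice.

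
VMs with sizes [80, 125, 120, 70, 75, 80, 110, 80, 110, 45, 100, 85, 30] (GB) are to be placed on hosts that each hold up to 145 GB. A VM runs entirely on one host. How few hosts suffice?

10

Total = 125 + 120 + 110 + 110 + 100 + 85 + 80 + 80 + 80 + 75 + 70 + 45 + 30 = 1110 GB.
Lower bound: ⌈1110/145⌉ = 8 hosts.
Also, 10 VMs each exceed 145/2 GB, and no two of those can share a host, so at least 10 hosts are needed.
A packing using 10 hosts:
  host 1: 125 = 125
  host 2: 120 = 120
  host 3: 110 + 30 = 140
  host 4: 110 = 110
  host 5: 100 + 45 = 145
  host 6: 85 = 85
  host 7: 80 = 80
  host 8: 80 = 80
  host 9: 80 = 80
  host 10: 75 + 70 = 145
This matches the lower bound, so 10 is optimal.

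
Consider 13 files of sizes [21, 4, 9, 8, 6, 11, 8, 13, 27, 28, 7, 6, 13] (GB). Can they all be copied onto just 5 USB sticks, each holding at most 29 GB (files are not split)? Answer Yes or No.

No

Total = 161 GB; ⌈161/29⌉ = 6.
At least 6 USB sticks are required, but only 5 are allowed.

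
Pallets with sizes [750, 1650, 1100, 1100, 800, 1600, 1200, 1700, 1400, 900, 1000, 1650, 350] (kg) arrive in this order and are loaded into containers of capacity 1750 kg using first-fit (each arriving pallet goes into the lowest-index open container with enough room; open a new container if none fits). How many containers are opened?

11

  750 → container 1 (new)  [load 750/1750]
  1650 → container 2 (new)  [load 1650/1750]
  1100 → container 3 (new)  [load 1100/1750]
  1100 → container 4 (new)  [load 1100/1750]
  800 → container 1  [load 1550/1750]
  1600 → container 5 (new)  [load 1600/1750]
  1200 → container 6 (new)  [load 1200/1750]
  1700 → container 7 (new)  [load 1700/1750]
  1400 → container 8 (new)  [load 1400/1750]
  900 → container 9 (new)  [load 900/1750]
  1000 → container 10 (new)  [load 1000/1750]
  1650 → container 11 (new)  [load 1650/1750]
  350 → container 3  [load 1450/1750]
11 containers opened.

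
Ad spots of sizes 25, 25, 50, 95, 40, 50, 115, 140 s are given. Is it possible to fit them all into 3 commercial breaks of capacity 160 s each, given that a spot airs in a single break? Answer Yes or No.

No

Total = 540 s; ⌈540/160⌉ = 4.
At least 4 commercial breaks are required, but only 3 are allowed.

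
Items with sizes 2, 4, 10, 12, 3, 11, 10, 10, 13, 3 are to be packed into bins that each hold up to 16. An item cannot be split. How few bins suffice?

6

Total = 13 + 12 + 11 + 10 + 10 + 10 + 4 + 3 + 3 + 2 = 78.
Lower bound: ⌈78/16⌉ = 5 bins.
Also, 6 items each exceed 8, and no two of those can share a bin, so at least 6 bins are needed.
A packing using 6 bins:
  bin 1: 13 + 3 = 16
  bin 2: 12 + 4 = 16
  bin 3: 11 + 3 + 2 = 16
  bin 4: 10 = 10
  bin 5: 10 = 10
  bin 6: 10 = 10
This matches the lower bound, so 6 is optimal.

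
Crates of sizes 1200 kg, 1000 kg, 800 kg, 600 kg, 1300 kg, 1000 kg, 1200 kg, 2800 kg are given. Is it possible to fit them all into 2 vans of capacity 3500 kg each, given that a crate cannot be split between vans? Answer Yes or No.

No

Total = 9900 kg; ⌈9900/3500⌉ = 3.
At least 3 vans are required, but only 2 are allowed.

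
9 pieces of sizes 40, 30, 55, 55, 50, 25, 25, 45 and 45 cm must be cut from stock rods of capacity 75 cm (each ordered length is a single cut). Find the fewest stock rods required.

6

Total = 55 + 55 + 50 + 45 + 45 + 40 + 30 + 25 + 25 = 370 cm.
Lower bound: ⌈370/75⌉ = 5 stock rods.
Also, 6 pieces each exceed 75/2 cm, and no two of those can share a stock rod, so at least 6 stock rods are needed.
A packing using 6 stock rods:
  stock rod 1: 55 = 55
  stock rod 2: 55 = 55
  stock rod 3: 50 + 25 = 75
  stock rod 4: 45 + 30 = 75
  stock rod 5: 45 + 25 = 70
  stock rod 6: 40 = 40
This matches the lower bound, so 6 is optimal.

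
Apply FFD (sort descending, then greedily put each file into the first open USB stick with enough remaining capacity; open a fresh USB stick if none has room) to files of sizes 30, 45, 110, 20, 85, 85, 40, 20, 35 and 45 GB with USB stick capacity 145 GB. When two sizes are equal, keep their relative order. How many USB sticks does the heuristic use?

Sorted descending: 110, 85, 85, 45, 45, 40, 35, 30, 20, 20.
  110 → USB stick 1 (new)  [load 110/145]
  85 → USB stick 2 (new)  [load 85/145]
  85 → USB stick 3 (new)  [load 85/145]
  45 → USB stick 2  [load 130/145]
  45 → USB stick 3  [load 130/145]
  40 → USB stick 4 (new)  [load 40/145]
  35 → USB stick 1  [load 145/145]
  30 → USB stick 4  [load 70/145]
  20 → USB stick 4  [load 90/145]
  20 → USB stick 4  [load 110/145]
4 USB sticks opened.

4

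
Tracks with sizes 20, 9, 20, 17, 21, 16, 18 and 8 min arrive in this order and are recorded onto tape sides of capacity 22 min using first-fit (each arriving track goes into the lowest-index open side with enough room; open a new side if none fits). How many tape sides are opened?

7

  20 → side 1 (new)  [load 20/22]
  9 → side 2 (new)  [load 9/22]
  20 → side 3 (new)  [load 20/22]
  17 → side 4 (new)  [load 17/22]
  21 → side 5 (new)  [load 21/22]
  16 → side 6 (new)  [load 16/22]
  18 → side 7 (new)  [load 18/22]
  8 → side 2  [load 17/22]
7 tape sides opened.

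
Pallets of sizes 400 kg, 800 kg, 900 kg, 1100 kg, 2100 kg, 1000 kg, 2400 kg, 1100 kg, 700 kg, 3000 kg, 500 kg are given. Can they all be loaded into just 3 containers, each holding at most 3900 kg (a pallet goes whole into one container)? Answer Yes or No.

No

Total = 14000 kg; ⌈14000/3900⌉ = 4.
At least 4 containers are required, but only 3 are allowed.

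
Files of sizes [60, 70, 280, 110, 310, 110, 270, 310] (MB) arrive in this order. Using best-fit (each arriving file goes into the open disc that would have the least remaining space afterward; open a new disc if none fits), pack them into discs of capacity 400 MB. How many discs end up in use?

5

  60 → disc 1 (new)  [load 60/400]
  70 → disc 1  [load 130/400]
  280 → disc 2 (new)  [load 280/400]
  110 → disc 2  [load 390/400]
  310 → disc 3 (new)  [load 310/400]
  110 → disc 1  [load 240/400]
  270 → disc 4 (new)  [load 270/400]
  310 → disc 5 (new)  [load 310/400]
5 discs opened.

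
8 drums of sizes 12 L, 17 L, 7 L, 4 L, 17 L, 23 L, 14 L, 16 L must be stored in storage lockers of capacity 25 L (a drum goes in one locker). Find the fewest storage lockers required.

6

Total = 23 + 17 + 17 + 16 + 14 + 12 + 7 + 4 = 110 L.
Lower bound: ⌈110/25⌉ = 5 storage lockers.
A packing using 6 storage lockers:
  locker 1: 23 = 23
  locker 2: 17 + 7 = 24
  locker 3: 17 + 4 = 21
  locker 4: 16 = 16
  locker 5: 14 = 14
  locker 6: 12 = 12
No arrangement into 5 storage lockers stays within capacity, so 6 is optimal.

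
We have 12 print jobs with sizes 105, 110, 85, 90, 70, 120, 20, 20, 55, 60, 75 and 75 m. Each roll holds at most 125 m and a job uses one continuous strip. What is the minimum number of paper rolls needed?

9

Total = 120 + 110 + 105 + 90 + 85 + 75 + 75 + 70 + 60 + 55 + 20 + 20 = 885 m.
Lower bound: ⌈885/125⌉ = 8 paper rolls.
A packing using 9 paper rolls:
  roll 1: 120 = 120
  roll 2: 110 = 110
  roll 3: 105 + 20 = 125
  roll 4: 90 + 20 = 110
  roll 5: 85 = 85
  roll 6: 75 = 75
  roll 7: 75 = 75
  roll 8: 70 + 55 = 125
  roll 9: 60 = 60
No arrangement into 8 paper rolls stays within capacity, so 9 is optimal.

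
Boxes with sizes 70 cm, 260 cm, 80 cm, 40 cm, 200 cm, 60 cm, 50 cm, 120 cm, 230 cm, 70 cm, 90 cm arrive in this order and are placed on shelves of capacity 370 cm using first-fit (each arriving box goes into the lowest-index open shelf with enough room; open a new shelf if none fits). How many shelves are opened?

4

  70 → shelf 1 (new)  [load 70/370]
  260 → shelf 1  [load 330/370]
  80 → shelf 2 (new)  [load 80/370]
  40 → shelf 1  [load 370/370]
  200 → shelf 2  [load 280/370]
  60 → shelf 2  [load 340/370]
  50 → shelf 3 (new)  [load 50/370]
  120 → shelf 3  [load 170/370]
  230 → shelf 4 (new)  [load 230/370]
  70 → shelf 3  [load 240/370]
  90 → shelf 3  [load 330/370]
4 shelves opened.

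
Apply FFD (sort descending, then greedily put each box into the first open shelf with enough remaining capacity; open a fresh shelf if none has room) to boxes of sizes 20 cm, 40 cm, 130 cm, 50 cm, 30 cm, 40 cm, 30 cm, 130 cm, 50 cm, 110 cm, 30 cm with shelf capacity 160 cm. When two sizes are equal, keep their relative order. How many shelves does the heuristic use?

Sorted descending: 130, 130, 110, 50, 50, 40, 40, 30, 30, 30, 20.
  130 → shelf 1 (new)  [load 130/160]
  130 → shelf 2 (new)  [load 130/160]
  110 → shelf 3 (new)  [load 110/160]
  50 → shelf 3  [load 160/160]
  50 → shelf 4 (new)  [load 50/160]
  40 → shelf 4  [load 90/160]
  40 → shelf 4  [load 130/160]
  30 → shelf 1  [load 160/160]
  30 → shelf 2  [load 160/160]
  30 → shelf 4  [load 160/160]
  20 → shelf 5 (new)  [load 20/160]
5 shelves opened.

5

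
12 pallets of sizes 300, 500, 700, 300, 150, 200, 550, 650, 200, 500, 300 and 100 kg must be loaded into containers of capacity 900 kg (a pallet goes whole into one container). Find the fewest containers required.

6

Total = 700 + 650 + 550 + 500 + 500 + 300 + 300 + 300 + 200 + 200 + 150 + 100 = 4450 kg.
Lower bound: ⌈4450/900⌉ = 5 containers.
A packing using 6 containers:
  container 1: 700 + 200 = 900
  container 2: 650 + 200 = 850
  container 3: 550 + 300 = 850
  container 4: 500 + 300 + 100 = 900
  container 5: 500 + 300 = 800
  container 6: 150 = 150
No arrangement into 5 containers stays within capacity, so 6 is optimal.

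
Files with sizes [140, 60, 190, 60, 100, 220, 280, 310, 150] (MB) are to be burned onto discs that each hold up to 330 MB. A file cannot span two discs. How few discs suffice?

5

Total = 310 + 280 + 220 + 190 + 150 + 140 + 100 + 60 + 60 = 1510 MB.
Lower bound: ⌈1510/330⌉ = 5 discs.
A packing using 5 discs:
  disc 1: 310 = 310
  disc 2: 280 = 280
  disc 3: 220 + 100 = 320
  disc 4: 190 + 140 = 330
  disc 5: 150 + 60 + 60 = 270
This matches the lower bound, so 5 is optimal.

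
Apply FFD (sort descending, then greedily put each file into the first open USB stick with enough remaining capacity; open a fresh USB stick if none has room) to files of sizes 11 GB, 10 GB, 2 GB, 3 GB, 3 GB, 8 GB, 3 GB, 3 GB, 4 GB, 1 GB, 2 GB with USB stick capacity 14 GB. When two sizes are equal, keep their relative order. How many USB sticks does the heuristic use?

Sorted descending: 11, 10, 8, 4, 3, 3, 3, 3, 2, 2, 1.
  11 → USB stick 1 (new)  [load 11/14]
  10 → USB stick 2 (new)  [load 10/14]
  8 → USB stick 3 (new)  [load 8/14]
  4 → USB stick 2  [load 14/14]
  3 → USB stick 1  [load 14/14]
  3 → USB stick 3  [load 11/14]
  3 → USB stick 3  [load 14/14]
  3 → USB stick 4 (new)  [load 3/14]
  2 → USB stick 4  [load 5/14]
  2 → USB stick 4  [load 7/14]
  1 → USB stick 4  [load 8/14]
4 USB sticks opened.

4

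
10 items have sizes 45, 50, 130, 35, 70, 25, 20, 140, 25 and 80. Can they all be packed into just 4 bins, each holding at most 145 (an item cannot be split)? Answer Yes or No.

Total = 620; ⌈620/145⌉ = 5.
At least 5 bins are required, but only 4 are allowed.

No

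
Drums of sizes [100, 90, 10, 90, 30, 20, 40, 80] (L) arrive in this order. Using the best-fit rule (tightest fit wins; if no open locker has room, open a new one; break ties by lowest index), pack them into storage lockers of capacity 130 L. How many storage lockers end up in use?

  100 → locker 1 (new)  [load 100/130]
  90 → locker 2 (new)  [load 90/130]
  10 → locker 1  [load 110/130]
  90 → locker 3 (new)  [load 90/130]
  30 → locker 2  [load 120/130]
  20 → locker 1  [load 130/130]
  40 → locker 3  [load 130/130]
  80 → locker 4 (new)  [load 80/130]
4 storage lockers opened.

4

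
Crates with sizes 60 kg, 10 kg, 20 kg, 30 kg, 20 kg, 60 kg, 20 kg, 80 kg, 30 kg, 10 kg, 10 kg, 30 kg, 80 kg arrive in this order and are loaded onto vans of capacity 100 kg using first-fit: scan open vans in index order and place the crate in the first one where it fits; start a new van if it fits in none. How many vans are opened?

5

  60 → van 1 (new)  [load 60/100]
  10 → van 1  [load 70/100]
  20 → van 1  [load 90/100]
  30 → van 2 (new)  [load 30/100]
  20 → van 2  [load 50/100]
  60 → van 3 (new)  [load 60/100]
  20 → van 2  [load 70/100]
  80 → van 4 (new)  [load 80/100]
  30 → van 2  [load 100/100]
  10 → van 1  [load 100/100]
  10 → van 3  [load 70/100]
  30 → van 3  [load 100/100]
  80 → van 5 (new)  [load 80/100]
5 vans opened.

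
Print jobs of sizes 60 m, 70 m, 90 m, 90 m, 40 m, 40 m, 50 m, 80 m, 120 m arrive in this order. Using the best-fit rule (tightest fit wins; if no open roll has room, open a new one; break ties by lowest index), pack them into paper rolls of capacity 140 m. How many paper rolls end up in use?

  60 → roll 1 (new)  [load 60/140]
  70 → roll 1  [load 130/140]
  90 → roll 2 (new)  [load 90/140]
  90 → roll 3 (new)  [load 90/140]
  40 → roll 2  [load 130/140]
  40 → roll 3  [load 130/140]
  50 → roll 4 (new)  [load 50/140]
  80 → roll 4  [load 130/140]
  120 → roll 5 (new)  [load 120/140]
5 paper rolls opened.

5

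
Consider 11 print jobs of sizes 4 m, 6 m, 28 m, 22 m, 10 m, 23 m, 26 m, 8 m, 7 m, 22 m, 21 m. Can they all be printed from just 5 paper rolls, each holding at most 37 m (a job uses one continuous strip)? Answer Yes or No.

Total = 177 m; ⌈177/37⌉ = 5.
6 print jobs each exceed half the capacity and cannot share a roll, forcing at least 6 paper rolls.
At least 6 paper rolls are required, but only 5 are allowed.

No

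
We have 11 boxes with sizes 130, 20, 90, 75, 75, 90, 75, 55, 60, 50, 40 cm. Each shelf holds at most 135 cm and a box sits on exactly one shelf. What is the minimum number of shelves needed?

6

Total = 130 + 90 + 90 + 75 + 75 + 75 + 60 + 55 + 50 + 40 + 20 = 760 cm.
Lower bound: ⌈760/135⌉ = 6 shelves.
A packing using 6 shelves:
  shelf 1: 130 = 130
  shelf 2: 90 + 40 = 130
  shelf 3: 90 + 20 = 110
  shelf 4: 75 + 60 = 135
  shelf 5: 75 + 55 = 130
  shelf 6: 75 + 50 = 125
This matches the lower bound, so 6 is optimal.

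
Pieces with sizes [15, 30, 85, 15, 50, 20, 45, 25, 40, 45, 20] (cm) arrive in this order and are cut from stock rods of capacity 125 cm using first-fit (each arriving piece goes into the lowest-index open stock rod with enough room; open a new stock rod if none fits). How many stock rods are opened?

  15 → stock rod 1 (new)  [load 15/125]
  30 → stock rod 1  [load 45/125]
  85 → stock rod 2 (new)  [load 85/125]
  15 → stock rod 1  [load 60/125]
  50 → stock rod 1  [load 110/125]
  20 → stock rod 2  [load 105/125]
  45 → stock rod 3 (new)  [load 45/125]
  25 → stock rod 3  [load 70/125]
  40 → stock rod 3  [load 110/125]
  45 → stock rod 4 (new)  [load 45/125]
  20 → stock rod 2  [load 125/125]
4 stock rods opened.

4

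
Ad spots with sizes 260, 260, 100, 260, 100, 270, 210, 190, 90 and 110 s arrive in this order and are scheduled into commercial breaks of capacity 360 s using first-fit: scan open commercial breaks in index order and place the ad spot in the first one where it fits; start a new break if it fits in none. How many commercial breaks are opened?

6

  260 → break 1 (new)  [load 260/360]
  260 → break 2 (new)  [load 260/360]
  100 → break 1  [load 360/360]
  260 → break 3 (new)  [load 260/360]
  100 → break 2  [load 360/360]
  270 → break 4 (new)  [load 270/360]
  210 → break 5 (new)  [load 210/360]
  190 → break 6 (new)  [load 190/360]
  90 → break 3  [load 350/360]
  110 → break 5  [load 320/360]
6 commercial breaks opened.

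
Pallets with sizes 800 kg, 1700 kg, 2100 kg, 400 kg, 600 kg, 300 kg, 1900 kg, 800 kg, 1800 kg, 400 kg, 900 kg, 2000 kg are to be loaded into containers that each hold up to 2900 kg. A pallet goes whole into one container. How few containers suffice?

5

Total = 2100 + 2000 + 1900 + 1800 + 1700 + 900 + 800 + 800 + 600 + 400 + 400 + 300 = 13700 kg.
Lower bound: ⌈13700/2900⌉ = 5 containers.
A packing using 5 containers:
  container 1: 2100 + 800 = 2900
  container 2: 2000 + 900 = 2900
  container 3: 1900 + 800 = 2700
  container 4: 1800 + 600 + 400 = 2800
  container 5: 1700 + 400 + 300 = 2400
This matches the lower bound, so 5 is optimal.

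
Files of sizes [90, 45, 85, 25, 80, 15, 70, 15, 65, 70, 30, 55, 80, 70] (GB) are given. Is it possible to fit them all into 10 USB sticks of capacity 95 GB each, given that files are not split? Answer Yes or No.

A valid assignment using 10 USB sticks:
  USB stick 1: 90 = 90
  USB stick 2: 85 = 85
  USB stick 3: 80 + 15 = 95
  USB stick 4: 80 + 15 = 95
  USB stick 5: 70 + 25 = 95
  USB stick 6: 70 = 70
  USB stick 7: 70 = 70
  USB stick 8: 65 + 30 = 95
  USB stick 9: 55 = 55
  USB stick 10: 45 = 45
Every load is within 95 GB, so 10 USB sticks suffice.

Yes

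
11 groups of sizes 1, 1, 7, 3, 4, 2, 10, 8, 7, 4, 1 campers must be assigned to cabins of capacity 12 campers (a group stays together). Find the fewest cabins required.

Total = 10 + 8 + 7 + 7 + 4 + 4 + 3 + 2 + 1 + 1 + 1 = 48 campers.
Lower bound: ⌈48/12⌉ = 4 cabins.
A packing using 4 cabins:
  cabin 1: 10 + 2 = 12
  cabin 2: 8 + 4 = 12
  cabin 3: 7 + 4 + 1 = 12
  cabin 4: 7 + 3 + 1 + 1 = 12
This matches the lower bound, so 4 is optimal.

4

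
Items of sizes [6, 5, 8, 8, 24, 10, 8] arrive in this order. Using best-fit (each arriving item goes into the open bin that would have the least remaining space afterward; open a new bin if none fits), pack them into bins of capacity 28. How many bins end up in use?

  6 → bin 1 (new)  [load 6/28]
  5 → bin 1  [load 11/28]
  8 → bin 1  [load 19/28]
  8 → bin 1  [load 27/28]
  24 → bin 2 (new)  [load 24/28]
  10 → bin 3 (new)  [load 10/28]
  8 → bin 3  [load 18/28]
3 bins opened.

3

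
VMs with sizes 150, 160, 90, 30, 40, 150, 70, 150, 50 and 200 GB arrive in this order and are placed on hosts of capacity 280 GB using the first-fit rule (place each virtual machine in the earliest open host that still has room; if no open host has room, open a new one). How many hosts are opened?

  150 → host 1 (new)  [load 150/280]
  160 → host 2 (new)  [load 160/280]
  90 → host 1  [load 240/280]
  30 → host 1  [load 270/280]
  40 → host 2  [load 200/280]
  150 → host 3 (new)  [load 150/280]
  70 → host 2  [load 270/280]
  150 → host 4 (new)  [load 150/280]
  50 → host 3  [load 200/280]
  200 → host 5 (new)  [load 200/280]
5 hosts opened.

5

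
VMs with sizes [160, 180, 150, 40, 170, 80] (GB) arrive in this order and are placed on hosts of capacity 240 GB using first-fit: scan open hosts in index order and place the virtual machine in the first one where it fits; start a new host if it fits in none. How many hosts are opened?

  160 → host 1 (new)  [load 160/240]
  180 → host 2 (new)  [load 180/240]
  150 → host 3 (new)  [load 150/240]
  40 → host 1  [load 200/240]
  170 → host 4 (new)  [load 170/240]
  80 → host 3  [load 230/240]
4 hosts opened.

4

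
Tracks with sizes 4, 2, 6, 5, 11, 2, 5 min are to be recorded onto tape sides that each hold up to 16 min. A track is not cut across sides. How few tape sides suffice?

3

Total = 11 + 6 + 5 + 5 + 4 + 2 + 2 = 35 min.
Lower bound: ⌈35/16⌉ = 3 tape sides.
A packing using 3 tape sides:
  side 1: 11 + 5 = 16
  side 2: 6 + 5 + 4 = 15
  side 3: 2 + 2 = 4
This matches the lower bound, so 3 is optimal.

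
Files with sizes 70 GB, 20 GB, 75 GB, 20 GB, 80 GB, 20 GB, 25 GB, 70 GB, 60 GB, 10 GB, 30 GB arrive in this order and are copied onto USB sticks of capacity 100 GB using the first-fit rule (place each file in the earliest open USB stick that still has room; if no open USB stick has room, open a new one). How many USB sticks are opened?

5

  70 → USB stick 1 (new)  [load 70/100]
  20 → USB stick 1  [load 90/100]
  75 → USB stick 2 (new)  [load 75/100]
  20 → USB stick 2  [load 95/100]
  80 → USB stick 3 (new)  [load 80/100]
  20 → USB stick 3  [load 100/100]
  25 → USB stick 4 (new)  [load 25/100]
  70 → USB stick 4  [load 95/100]
  60 → USB stick 5 (new)  [load 60/100]
  10 → USB stick 1  [load 100/100]
  30 → USB stick 5  [load 90/100]
5 USB sticks opened.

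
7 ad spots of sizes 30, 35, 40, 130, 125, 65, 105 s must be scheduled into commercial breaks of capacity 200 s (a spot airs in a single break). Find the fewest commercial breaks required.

Total = 130 + 125 + 105 + 65 + 40 + 35 + 30 = 530 s.
Lower bound: ⌈530/200⌉ = 3 commercial breaks.
A packing using 3 commercial breaks:
  break 1: 130 + 65 = 195
  break 2: 125 + 40 + 35 = 200
  break 3: 105 + 30 = 135
This matches the lower bound, so 3 is optimal.

3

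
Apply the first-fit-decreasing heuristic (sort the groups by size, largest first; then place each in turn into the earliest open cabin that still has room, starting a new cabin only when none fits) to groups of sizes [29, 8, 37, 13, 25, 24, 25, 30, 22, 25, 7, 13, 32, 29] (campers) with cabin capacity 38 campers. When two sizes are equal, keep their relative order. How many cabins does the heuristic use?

10

Sorted descending: 37, 32, 30, 29, 29, 25, 25, 25, 24, 22, 13, 13, 8, 7.
  37 → cabin 1 (new)  [load 37/38]
  32 → cabin 2 (new)  [load 32/38]
  30 → cabin 3 (new)  [load 30/38]
  29 → cabin 4 (new)  [load 29/38]
  29 → cabin 5 (new)  [load 29/38]
  25 → cabin 6 (new)  [load 25/38]
  25 → cabin 7 (new)  [load 25/38]
  25 → cabin 8 (new)  [load 25/38]
  24 → cabin 9 (new)  [load 24/38]
  22 → cabin 10 (new)  [load 22/38]
  13 → cabin 6  [load 38/38]
  13 → cabin 7  [load 38/38]
  8 → cabin 3  [load 38/38]
  7 → cabin 4  [load 36/38]
10 cabins opened.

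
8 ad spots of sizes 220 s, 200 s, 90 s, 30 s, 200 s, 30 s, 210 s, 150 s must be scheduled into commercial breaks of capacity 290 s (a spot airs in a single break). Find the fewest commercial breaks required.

5

Total = 220 + 210 + 200 + 200 + 150 + 90 + 30 + 30 = 1130 s.
Lower bound: ⌈1130/290⌉ = 4 commercial breaks.
Also, 5 ad spots each exceed 145 s, and no two of those can share a break, so at least 5 commercial breaks are needed.
A packing using 5 commercial breaks:
  break 1: 220 + 30 + 30 = 280
  break 2: 210 = 210
  break 3: 200 + 90 = 290
  break 4: 200 = 200
  break 5: 150 = 150
This matches the lower bound, so 5 is optimal.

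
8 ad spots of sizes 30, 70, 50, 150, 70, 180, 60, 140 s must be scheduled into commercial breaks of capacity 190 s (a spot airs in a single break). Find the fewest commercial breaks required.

Total = 180 + 150 + 140 + 70 + 70 + 60 + 50 + 30 = 750 s.
Lower bound: ⌈750/190⌉ = 4 commercial breaks.
A packing using 5 commercial breaks:
  break 1: 180 = 180
  break 2: 150 + 30 = 180
  break 3: 140 + 50 = 190
  break 4: 70 + 70 = 140
  break 5: 60 = 60
No arrangement into 4 commercial breaks stays within capacity, so 5 is optimal.

5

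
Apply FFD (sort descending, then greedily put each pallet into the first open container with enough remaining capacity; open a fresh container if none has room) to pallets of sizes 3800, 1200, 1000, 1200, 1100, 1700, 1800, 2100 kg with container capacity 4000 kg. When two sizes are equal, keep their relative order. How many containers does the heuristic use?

4

Sorted descending: 3800, 2100, 1800, 1700, 1200, 1200, 1100, 1000.
  3800 → container 1 (new)  [load 3800/4000]
  2100 → container 2 (new)  [load 2100/4000]
  1800 → container 2  [load 3900/4000]
  1700 → container 3 (new)  [load 1700/4000]
  1200 → container 3  [load 2900/4000]
  1200 → container 4 (new)  [load 1200/4000]
  1100 → container 3  [load 4000/4000]
  1000 → container 4  [load 2200/4000]
4 containers opened.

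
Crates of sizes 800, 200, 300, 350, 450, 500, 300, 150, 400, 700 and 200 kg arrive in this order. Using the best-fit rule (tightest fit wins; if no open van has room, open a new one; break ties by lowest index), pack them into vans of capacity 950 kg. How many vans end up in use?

  800 → van 1 (new)  [load 800/950]
  200 → van 2 (new)  [load 200/950]
  300 → van 2  [load 500/950]
  350 → van 2  [load 850/950]
  450 → van 3 (new)  [load 450/950]
  500 → van 3  [load 950/950]
  300 → van 4 (new)  [load 300/950]
  150 → van 1  [load 950/950]
  400 → van 4  [load 700/950]
  700 → van 5 (new)  [load 700/950]
  200 → van 4  [load 900/950]
5 vans opened.

5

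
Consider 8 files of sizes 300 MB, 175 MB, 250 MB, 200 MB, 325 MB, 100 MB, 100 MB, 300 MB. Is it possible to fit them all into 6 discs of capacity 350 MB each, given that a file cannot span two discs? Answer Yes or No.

Yes

A valid assignment using 6 discs:
  disc 1: 325 = 325
  disc 2: 300 = 300
  disc 3: 300 = 300
  disc 4: 250 + 100 = 350
  disc 5: 200 + 100 = 300
  disc 6: 175 = 175
Every load is within 350 MB, so 6 discs suffice.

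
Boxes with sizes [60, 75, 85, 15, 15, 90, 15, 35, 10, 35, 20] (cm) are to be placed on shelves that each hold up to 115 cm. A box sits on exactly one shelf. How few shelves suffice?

Total = 90 + 85 + 75 + 60 + 35 + 35 + 20 + 15 + 15 + 15 + 10 = 455 cm.
Lower bound: ⌈455/115⌉ = 4 shelves.
A packing using 4 shelves:
  shelf 1: 90 + 15 + 10 = 115
  shelf 2: 85 + 15 + 15 = 115
  shelf 3: 75 + 35 = 110
  shelf 4: 60 + 35 + 20 = 115
This matches the lower bound, so 4 is optimal.

4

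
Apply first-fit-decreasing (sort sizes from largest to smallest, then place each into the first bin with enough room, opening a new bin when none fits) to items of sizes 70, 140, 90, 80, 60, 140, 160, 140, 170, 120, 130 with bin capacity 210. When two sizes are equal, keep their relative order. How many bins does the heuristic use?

7

Sorted descending: 170, 160, 140, 140, 140, 130, 120, 90, 80, 70, 60.
  170 → bin 1 (new)  [load 170/210]
  160 → bin 2 (new)  [load 160/210]
  140 → bin 3 (new)  [load 140/210]
  140 → bin 4 (new)  [load 140/210]
  140 → bin 5 (new)  [load 140/210]
  130 → bin 6 (new)  [load 130/210]
  120 → bin 7 (new)  [load 120/210]
  90 → bin 7  [load 210/210]
  80 → bin 6  [load 210/210]
  70 → bin 3  [load 210/210]
  60 → bin 4  [load 200/210]
7 bins opened.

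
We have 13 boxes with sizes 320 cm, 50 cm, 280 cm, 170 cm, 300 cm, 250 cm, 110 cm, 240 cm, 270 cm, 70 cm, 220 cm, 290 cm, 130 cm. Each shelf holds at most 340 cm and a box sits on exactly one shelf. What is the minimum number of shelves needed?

9

Total = 320 + 300 + 290 + 280 + 270 + 250 + 240 + 220 + 170 + 130 + 110 + 70 + 50 = 2700 cm.
Lower bound: ⌈2700/340⌉ = 8 shelves.
A packing using 9 shelves:
  shelf 1: 320 = 320
  shelf 2: 300 = 300
  shelf 3: 290 + 50 = 340
  shelf 4: 280 = 280
  shelf 5: 270 + 70 = 340
  shelf 6: 250 = 250
  shelf 7: 240 = 240
  shelf 8: 220 + 110 = 330
  shelf 9: 170 + 130 = 300
No arrangement into 8 shelves stays within capacity, so 9 is optimal.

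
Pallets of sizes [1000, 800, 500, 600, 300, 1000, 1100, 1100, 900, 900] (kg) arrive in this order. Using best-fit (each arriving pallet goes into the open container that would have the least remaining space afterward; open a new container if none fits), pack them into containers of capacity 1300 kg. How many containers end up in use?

  1000 → container 1 (new)  [load 1000/1300]
  800 → container 2 (new)  [load 800/1300]
  500 → container 2  [load 1300/1300]
  600 → container 3 (new)  [load 600/1300]
  300 → container 1  [load 1300/1300]
  1000 → container 4 (new)  [load 1000/1300]
  1100 → container 5 (new)  [load 1100/1300]
  1100 → container 6 (new)  [load 1100/1300]
  900 → container 7 (new)  [load 900/1300]
  900 → container 8 (new)  [load 900/1300]
8 containers opened.

8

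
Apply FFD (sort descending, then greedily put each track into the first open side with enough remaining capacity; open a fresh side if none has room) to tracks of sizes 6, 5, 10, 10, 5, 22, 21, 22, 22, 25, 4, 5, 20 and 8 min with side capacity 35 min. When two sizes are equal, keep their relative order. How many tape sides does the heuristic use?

6

Sorted descending: 25, 22, 22, 22, 21, 20, 10, 10, 8, 6, 5, 5, 5, 4.
  25 → side 1 (new)  [load 25/35]
  22 → side 2 (new)  [load 22/35]
  22 → side 3 (new)  [load 22/35]
  22 → side 4 (new)  [load 22/35]
  21 → side 5 (new)  [load 21/35]
  20 → side 6 (new)  [load 20/35]
  10 → side 1  [load 35/35]
  10 → side 2  [load 32/35]
  8 → side 3  [load 30/35]
  6 → side 4  [load 28/35]
  5 → side 3  [load 35/35]
  5 → side 4  [load 33/35]
  5 → side 5  [load 26/35]
  4 → side 5  [load 30/35]
6 tape sides opened.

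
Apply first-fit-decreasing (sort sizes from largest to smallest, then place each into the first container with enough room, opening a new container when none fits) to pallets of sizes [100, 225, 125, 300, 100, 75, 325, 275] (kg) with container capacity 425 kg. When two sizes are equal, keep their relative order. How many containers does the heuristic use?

Sorted descending: 325, 300, 275, 225, 125, 100, 100, 75.
  325 → container 1 (new)  [load 325/425]
  300 → container 2 (new)  [load 300/425]
  275 → container 3 (new)  [load 275/425]
  225 → container 4 (new)  [load 225/425]
  125 → container 2  [load 425/425]
  100 → container 1  [load 425/425]
  100 → container 3  [load 375/425]
  75 → container 4  [load 300/425]
4 containers opened.

4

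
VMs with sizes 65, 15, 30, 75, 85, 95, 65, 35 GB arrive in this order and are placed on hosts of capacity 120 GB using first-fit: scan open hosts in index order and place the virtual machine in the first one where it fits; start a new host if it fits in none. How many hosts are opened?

  65 → host 1 (new)  [load 65/120]
  15 → host 1  [load 80/120]
  30 → host 1  [load 110/120]
  75 → host 2 (new)  [load 75/120]
  85 → host 3 (new)  [load 85/120]
  95 → host 4 (new)  [load 95/120]
  65 → host 5 (new)  [load 65/120]
  35 → host 2  [load 110/120]
5 hosts opened.

5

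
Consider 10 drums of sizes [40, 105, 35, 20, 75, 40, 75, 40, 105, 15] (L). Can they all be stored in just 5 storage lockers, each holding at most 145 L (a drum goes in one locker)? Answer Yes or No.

Yes

A valid assignment using 4 storage lockers:
  locker 1: 105 + 40 = 145
  locker 2: 105 + 40 = 145
  locker 3: 75 + 40 + 20 = 135
  locker 4: 75 + 35 + 15 = 125
That uses only 4 ≤ 5, so 5 storage lockers are enough.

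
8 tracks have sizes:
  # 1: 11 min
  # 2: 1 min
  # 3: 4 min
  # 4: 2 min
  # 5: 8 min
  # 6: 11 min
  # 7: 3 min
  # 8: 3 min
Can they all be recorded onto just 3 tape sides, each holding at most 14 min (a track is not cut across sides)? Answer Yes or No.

Total = 43 min; ⌈43/14⌉ = 4.
At least 4 tape sides are required, but only 3 are allowed.

No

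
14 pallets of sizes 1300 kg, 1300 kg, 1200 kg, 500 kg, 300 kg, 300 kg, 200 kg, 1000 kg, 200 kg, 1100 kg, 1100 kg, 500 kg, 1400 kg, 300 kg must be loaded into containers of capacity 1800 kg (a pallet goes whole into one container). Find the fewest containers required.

Total = 1400 + 1300 + 1300 + 1200 + 1100 + 1100 + 1000 + 500 + 500 + 300 + 300 + 300 + 200 + 200 = 10700 kg.
Lower bound: ⌈10700/1800⌉ = 6 containers.
Also, 7 pallets each exceed 900 kg, and no two of those can share a container, so at least 7 containers are needed.
A packing using 7 containers:
  container 1: 1400 + 300 = 1700
  container 2: 1300 + 500 = 1800
  container 3: 1300 + 500 = 1800
  container 4: 1200 + 300 + 300 = 1800
  container 5: 1100 + 200 + 200 = 1500
  container 6: 1100 = 1100
  container 7: 1000 = 1000
This matches the lower bound, so 7 is optimal.

7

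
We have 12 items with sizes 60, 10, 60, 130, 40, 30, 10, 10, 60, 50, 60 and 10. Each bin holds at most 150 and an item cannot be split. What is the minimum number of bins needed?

Total = 130 + 60 + 60 + 60 + 60 + 50 + 40 + 30 + 10 + 10 + 10 + 10 = 530.
Lower bound: ⌈530/150⌉ = 4 bins.
A packing using 4 bins:
  bin 1: 130 + 10 + 10 = 150
  bin 2: 60 + 60 + 30 = 150
  bin 3: 60 + 60 + 10 + 10 = 140
  bin 4: 50 + 40 = 90
This matches the lower bound, so 4 is optimal.

4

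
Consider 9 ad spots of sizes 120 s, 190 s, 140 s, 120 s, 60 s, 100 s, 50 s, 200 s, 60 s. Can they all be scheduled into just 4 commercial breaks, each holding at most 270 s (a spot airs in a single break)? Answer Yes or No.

A valid assignment using 4 commercial breaks:
  break 1: 200 + 60 = 260
  break 2: 190 + 60 = 250
  break 3: 140 + 120 = 260
  break 4: 120 + 100 + 50 = 270
Every load is within 270 s, so 4 commercial breaks suffice.

Yes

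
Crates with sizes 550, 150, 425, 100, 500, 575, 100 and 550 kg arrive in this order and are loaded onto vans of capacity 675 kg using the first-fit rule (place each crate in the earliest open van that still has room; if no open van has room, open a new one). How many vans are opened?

5

  550 → van 1 (new)  [load 550/675]
  150 → van 2 (new)  [load 150/675]
  425 → van 2  [load 575/675]
  100 → van 1  [load 650/675]
  500 → van 3 (new)  [load 500/675]
  575 → van 4 (new)  [load 575/675]
  100 → van 2  [load 675/675]
  550 → van 5 (new)  [load 550/675]
5 vans opened.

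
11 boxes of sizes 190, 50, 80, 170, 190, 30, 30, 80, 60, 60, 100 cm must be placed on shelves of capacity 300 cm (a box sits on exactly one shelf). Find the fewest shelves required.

4

Total = 190 + 190 + 170 + 100 + 80 + 80 + 60 + 60 + 50 + 30 + 30 = 1040 cm.
Lower bound: ⌈1040/300⌉ = 4 shelves.
A packing using 4 shelves:
  shelf 1: 190 + 100 = 290
  shelf 2: 190 + 80 + 30 = 300
  shelf 3: 170 + 80 + 50 = 300
  shelf 4: 60 + 60 + 30 = 150
This matches the lower bound, so 4 is optimal.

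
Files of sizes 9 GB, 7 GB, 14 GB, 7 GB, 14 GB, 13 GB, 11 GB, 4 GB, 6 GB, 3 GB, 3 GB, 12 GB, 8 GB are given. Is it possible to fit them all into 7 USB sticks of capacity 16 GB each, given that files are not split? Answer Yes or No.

Total = 111 GB; ⌈111/16⌉ = 7.
The bound of 7 does not rule out 7, but exhaustive search shows no assignment into 7 USB sticks of capacity 16 GB exists — the minimum is 8.

No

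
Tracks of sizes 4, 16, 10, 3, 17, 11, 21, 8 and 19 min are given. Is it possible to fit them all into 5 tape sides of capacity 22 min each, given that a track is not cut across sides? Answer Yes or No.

Total = 109 min; ⌈109/22⌉ = 5.
The bound of 5 does not rule out 5, but exhaustive search shows no assignment into 5 tape sides of capacity 22 min exists — the minimum is 6.

No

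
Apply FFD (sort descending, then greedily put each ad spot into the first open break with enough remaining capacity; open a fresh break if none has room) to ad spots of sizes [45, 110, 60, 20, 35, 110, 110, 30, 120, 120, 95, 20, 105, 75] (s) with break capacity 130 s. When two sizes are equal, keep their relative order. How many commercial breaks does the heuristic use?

Sorted descending: 120, 120, 110, 110, 110, 105, 95, 75, 60, 45, 35, 30, 20, 20.
  120 → break 1 (new)  [load 120/130]
  120 → break 2 (new)  [load 120/130]
  110 → break 3 (new)  [load 110/130]
  110 → break 4 (new)  [load 110/130]
  110 → break 5 (new)  [load 110/130]
  105 → break 6 (new)  [load 105/130]
  95 → break 7 (new)  [load 95/130]
  75 → break 8 (new)  [load 75/130]
  60 → break 9 (new)  [load 60/130]
  45 → break 8  [load 120/130]
  35 → break 7  [load 130/130]
  30 → break 9  [load 90/130]
  20 → break 3  [load 130/130]
  20 → break 4  [load 130/130]
9 commercial breaks opened.

9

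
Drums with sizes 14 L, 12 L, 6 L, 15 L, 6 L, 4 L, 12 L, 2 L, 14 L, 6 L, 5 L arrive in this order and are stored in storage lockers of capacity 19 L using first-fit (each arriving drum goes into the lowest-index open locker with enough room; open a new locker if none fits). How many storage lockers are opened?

6

  14 → locker 1 (new)  [load 14/19]
  12 → locker 2 (new)  [load 12/19]
  6 → locker 2  [load 18/19]
  15 → locker 3 (new)  [load 15/19]
  6 → locker 4 (new)  [load 6/19]
  4 → locker 1  [load 18/19]
  12 → locker 4  [load 18/19]
  2 → locker 3  [load 17/19]
  14 → locker 5 (new)  [load 14/19]
  6 → locker 6 (new)  [load 6/19]
  5 → locker 5  [load 19/19]
6 storage lockers opened.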